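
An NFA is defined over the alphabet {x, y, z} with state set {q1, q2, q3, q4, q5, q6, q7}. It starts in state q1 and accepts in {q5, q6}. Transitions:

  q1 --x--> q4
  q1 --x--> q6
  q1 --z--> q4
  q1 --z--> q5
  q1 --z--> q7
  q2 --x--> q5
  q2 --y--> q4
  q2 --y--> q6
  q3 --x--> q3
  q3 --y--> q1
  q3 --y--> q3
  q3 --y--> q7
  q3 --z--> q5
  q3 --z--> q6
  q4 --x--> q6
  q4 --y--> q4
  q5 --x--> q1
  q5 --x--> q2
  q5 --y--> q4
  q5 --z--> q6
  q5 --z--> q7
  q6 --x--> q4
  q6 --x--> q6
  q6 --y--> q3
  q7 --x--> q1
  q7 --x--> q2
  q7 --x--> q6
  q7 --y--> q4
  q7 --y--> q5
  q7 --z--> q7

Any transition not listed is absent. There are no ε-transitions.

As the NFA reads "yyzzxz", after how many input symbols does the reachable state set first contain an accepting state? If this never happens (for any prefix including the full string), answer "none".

none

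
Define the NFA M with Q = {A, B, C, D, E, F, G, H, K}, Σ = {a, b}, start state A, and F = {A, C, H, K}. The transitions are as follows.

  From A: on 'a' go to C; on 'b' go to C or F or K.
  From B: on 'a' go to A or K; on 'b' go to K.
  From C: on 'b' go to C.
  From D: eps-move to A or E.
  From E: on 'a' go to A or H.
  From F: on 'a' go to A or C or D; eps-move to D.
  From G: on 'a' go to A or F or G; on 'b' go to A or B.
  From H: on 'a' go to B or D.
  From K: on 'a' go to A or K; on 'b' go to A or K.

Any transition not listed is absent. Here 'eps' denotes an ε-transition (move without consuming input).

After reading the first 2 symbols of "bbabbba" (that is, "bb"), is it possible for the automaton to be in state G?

Start in {A}.
Read 'b': {A} → {A, C, D, E, F, K}.
Read 'b': {A, C, D, E, F, K} → {A, C, D, E, F, K}.
State G is not in {A, C, D, E, F, K}.

No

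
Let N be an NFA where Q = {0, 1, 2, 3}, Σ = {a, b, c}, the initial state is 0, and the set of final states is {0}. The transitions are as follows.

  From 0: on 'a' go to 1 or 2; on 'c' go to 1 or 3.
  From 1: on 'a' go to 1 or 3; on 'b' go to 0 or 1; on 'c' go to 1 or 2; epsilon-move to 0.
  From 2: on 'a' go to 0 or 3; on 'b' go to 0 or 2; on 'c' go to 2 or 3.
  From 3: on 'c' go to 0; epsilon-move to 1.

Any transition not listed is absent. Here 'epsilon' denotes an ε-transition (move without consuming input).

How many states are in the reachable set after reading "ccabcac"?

Start in {0}.
Read 'c': {0} → {0, 1, 3}.
Read 'c': {0, 1, 3} → {0, 1, 2, 3}.
Read 'a': {0, 1, 2, 3} → {0, 1, 2, 3}.
Read 'b': {0, 1, 2, 3} → {0, 1, 2}.
Read 'c': {0, 1, 2} → {0, 1, 2, 3}.
Read 'a': {0, 1, 2, 3} → {0, 1, 2, 3}.
Read 'c': {0, 1, 2, 3} → {0, 1, 2, 3}.
That set has 4 states.

4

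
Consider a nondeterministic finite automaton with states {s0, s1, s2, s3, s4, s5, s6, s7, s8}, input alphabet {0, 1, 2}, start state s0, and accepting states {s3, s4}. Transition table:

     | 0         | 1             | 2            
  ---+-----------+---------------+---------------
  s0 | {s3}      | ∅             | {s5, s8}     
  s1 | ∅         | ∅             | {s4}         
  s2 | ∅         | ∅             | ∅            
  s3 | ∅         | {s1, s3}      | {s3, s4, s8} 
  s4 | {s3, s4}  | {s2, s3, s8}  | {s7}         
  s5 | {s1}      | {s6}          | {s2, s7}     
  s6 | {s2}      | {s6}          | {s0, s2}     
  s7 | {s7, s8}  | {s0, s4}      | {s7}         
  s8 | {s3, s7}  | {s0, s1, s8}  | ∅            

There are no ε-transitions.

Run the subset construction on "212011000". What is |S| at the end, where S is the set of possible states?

3

Start in {s0}.
Read '2': s0→{s5, s8}; now {s5, s8}.
Read '1': s5→{s6}, s8→{s0, s1, s8}; now {s0, s1, s6, s8}.
Read '2': s0→{s5, s8}, s1→{s4}, s6→{s0, s2}, s8→∅; now {s0, s2, s4, s5, s8}.
Read '0': s0→{s3}, s2→∅, s4→{s3, s4}, s5→{s1}, s8→{s3, s7}; now {s1, s3, s4, s7}.
Read '1': s1→∅, s3→{s1, s3}, s4→{s2, s3, s8}, s7→{s0, s4}; now {s0, s1, s2, s3, s4, s8}.
Read '1': s0→∅, s1→∅, s2→∅, s3→{s1, s3}, s4→{s2, s3, s8}, s8→{s0, s1, s8}; now {s0, s1, s2, s3, s8}.
Read '0': s0→{s3}, s1→∅, s2→∅, s3→∅, s8→{s3, s7}; now {s3, s7}.
Read '0': s3→∅, s7→{s7, s8}; now {s7, s8}.
Read '0': s7→{s7, s8}, s8→{s3, s7}; now {s3, s7, s8}.
That set has 3 states.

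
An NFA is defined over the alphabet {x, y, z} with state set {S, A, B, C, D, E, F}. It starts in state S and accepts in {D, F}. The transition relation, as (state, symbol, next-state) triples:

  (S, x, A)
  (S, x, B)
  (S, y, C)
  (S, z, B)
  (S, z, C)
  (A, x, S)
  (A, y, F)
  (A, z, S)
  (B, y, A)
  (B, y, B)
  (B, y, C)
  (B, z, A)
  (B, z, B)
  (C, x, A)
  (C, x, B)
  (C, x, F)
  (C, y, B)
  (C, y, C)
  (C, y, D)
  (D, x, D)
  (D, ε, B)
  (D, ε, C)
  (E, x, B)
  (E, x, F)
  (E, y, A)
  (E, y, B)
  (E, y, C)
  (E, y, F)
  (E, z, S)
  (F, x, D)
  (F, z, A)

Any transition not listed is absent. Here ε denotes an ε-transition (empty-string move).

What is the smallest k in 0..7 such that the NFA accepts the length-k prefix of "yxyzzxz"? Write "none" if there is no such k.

Start in {S}.
Read 'y': S→{C}; now {C}.
Read 'x': C→{A, B, F}; now {A, B, F}.
None of the earlier sets intersect F, but {A, B, F} does.

2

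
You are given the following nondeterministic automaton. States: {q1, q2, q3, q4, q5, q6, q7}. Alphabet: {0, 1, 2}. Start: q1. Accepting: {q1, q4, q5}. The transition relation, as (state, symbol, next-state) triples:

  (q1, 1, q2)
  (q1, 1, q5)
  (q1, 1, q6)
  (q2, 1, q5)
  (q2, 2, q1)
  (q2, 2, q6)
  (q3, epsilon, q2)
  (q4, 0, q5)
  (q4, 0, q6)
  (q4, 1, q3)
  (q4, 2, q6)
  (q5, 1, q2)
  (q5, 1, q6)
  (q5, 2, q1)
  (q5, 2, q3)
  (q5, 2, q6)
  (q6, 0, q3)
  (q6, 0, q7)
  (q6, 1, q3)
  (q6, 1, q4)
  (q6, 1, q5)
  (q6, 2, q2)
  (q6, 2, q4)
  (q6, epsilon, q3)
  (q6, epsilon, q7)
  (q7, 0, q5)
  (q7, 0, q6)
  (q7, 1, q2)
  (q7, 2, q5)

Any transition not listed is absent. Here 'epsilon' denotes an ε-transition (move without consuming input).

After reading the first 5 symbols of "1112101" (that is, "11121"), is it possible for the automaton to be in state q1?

Start in {q1}.
Read '1': q1→{q2, q5, q6}; union {q2, q5, q6}; ε-closure = {q2, q3, q5, q6, q7}.
Read '1': q2→{q5}, q3→∅, q5→{q2, q6}, q6→{q3, q4, q5}, q7→{q2}; union {q2, q3, q4, q5, q6}; ε-closure = {q2, q3, q4, q5, q6, q7}.
Read '1': q2→{q5}, q3→∅, q4→{q3}, q5→{q2, q6}, q6→{q3, q4, q5}, q7→{q2}; union {q2, q3, q4, q5, q6}; ε-closure = {q2, q3, q4, q5, q6, q7}.
Read '2': q2→{q1, q6}, q3→∅, q4→{q6}, q5→{q1, q3, q6}, q6→{q2, q4}, q7→{q5}; union {q1, q2, q3, q4, q5, q6}; ε-closure = {q1, q2, q3, q4, q5, q6, q7}.
Read '1': q1→{q2, q5, q6}, q2→{q5}, q3→∅, q4→{q3}, q5→{q2, q6}, q6→{q3, q4, q5}, q7→{q2}; union {q2, q3, q4, q5, q6}; ε-closure = {q2, q3, q4, q5, q6, q7}.
State q1 is not in {q2, q3, q4, q5, q6, q7}.

No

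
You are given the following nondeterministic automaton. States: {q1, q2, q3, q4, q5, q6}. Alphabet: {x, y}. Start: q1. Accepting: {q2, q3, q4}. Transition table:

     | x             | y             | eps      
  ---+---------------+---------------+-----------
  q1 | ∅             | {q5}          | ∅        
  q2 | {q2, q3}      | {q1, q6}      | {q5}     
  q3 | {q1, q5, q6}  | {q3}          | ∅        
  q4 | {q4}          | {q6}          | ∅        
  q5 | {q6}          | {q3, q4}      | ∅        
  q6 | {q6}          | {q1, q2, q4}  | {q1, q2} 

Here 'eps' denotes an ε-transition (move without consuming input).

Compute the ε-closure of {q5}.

Begin with {q5}.
No ε-moves leave this set, so the closure equals the set itself.

{q5}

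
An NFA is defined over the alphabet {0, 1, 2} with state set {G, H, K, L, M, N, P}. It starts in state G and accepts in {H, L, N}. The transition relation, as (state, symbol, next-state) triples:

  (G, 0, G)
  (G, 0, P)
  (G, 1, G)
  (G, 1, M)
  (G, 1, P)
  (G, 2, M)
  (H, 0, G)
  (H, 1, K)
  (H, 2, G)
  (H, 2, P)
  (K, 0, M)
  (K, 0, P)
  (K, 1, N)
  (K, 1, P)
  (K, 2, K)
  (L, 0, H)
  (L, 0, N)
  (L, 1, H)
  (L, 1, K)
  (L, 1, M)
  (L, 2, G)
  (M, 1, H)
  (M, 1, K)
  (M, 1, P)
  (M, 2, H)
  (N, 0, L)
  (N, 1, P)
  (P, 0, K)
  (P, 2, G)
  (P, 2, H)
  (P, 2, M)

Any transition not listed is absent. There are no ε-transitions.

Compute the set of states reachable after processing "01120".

{G, K, M, P}

Start in {G}.
Read '0': {G} → {G, P}.
Read '1': {G, P} → {G, M, P}.
Read '1': {G, M, P} → {G, H, K, M, P}.
Read '2': {G, H, K, M, P} → {G, H, K, M, P}.
Read '0': {G, H, K, M, P} → {G, K, M, P}.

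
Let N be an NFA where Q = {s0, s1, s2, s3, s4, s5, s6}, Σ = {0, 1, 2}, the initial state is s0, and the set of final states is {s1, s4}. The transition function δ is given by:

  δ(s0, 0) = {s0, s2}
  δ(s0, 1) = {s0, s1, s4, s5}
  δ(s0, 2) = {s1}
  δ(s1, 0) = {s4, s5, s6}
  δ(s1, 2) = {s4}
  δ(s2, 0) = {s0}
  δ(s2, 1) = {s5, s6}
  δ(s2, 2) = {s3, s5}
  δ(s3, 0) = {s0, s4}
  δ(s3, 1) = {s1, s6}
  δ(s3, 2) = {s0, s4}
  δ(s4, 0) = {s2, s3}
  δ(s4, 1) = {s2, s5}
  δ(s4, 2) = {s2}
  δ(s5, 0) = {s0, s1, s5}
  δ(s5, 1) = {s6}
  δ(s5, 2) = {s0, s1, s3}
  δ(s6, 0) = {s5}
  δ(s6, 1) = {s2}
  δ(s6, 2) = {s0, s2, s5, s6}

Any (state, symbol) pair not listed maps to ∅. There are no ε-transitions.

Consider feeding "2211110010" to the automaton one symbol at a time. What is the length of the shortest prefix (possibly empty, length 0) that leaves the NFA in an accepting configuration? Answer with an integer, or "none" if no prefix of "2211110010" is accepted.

1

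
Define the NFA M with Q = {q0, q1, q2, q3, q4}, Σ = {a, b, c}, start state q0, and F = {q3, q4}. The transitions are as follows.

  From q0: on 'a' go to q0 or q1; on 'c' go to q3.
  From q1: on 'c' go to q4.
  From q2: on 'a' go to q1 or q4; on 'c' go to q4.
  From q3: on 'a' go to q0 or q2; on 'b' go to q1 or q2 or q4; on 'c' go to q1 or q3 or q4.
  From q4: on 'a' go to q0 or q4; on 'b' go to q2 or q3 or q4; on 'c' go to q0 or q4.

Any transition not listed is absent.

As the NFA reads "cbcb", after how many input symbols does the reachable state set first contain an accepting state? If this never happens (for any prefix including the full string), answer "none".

1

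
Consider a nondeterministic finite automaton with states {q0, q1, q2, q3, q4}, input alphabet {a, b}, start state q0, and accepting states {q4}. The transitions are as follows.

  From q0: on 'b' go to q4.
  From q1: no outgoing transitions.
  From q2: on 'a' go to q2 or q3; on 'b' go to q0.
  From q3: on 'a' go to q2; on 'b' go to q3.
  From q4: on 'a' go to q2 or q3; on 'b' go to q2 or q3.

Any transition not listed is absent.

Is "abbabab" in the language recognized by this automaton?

No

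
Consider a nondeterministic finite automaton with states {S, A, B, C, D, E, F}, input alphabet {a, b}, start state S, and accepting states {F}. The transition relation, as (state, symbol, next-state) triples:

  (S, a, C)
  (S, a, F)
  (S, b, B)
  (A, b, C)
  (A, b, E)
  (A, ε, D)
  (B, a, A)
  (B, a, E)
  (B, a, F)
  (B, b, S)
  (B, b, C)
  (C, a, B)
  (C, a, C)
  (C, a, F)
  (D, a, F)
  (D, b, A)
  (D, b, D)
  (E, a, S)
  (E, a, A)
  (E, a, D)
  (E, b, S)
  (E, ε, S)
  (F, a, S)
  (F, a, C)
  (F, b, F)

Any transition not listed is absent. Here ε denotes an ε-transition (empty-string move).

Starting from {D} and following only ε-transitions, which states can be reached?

{D}

Begin with {D}.
No ε-moves leave this set, so the closure equals the set itself.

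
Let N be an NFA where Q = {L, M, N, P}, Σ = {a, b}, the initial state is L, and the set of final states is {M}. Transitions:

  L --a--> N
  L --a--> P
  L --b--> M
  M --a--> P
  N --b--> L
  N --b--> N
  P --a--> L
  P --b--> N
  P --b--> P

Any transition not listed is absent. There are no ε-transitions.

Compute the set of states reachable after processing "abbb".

{L, M, N, P}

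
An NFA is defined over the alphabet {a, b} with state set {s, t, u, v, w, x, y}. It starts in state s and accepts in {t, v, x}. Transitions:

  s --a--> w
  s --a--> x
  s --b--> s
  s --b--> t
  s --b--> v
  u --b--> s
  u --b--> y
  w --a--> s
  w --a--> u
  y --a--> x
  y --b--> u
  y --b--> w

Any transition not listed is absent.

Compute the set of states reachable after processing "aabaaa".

{w, x}

Start in {s}.
Read 'a': s→{w, x}; now {w, x}.
Read 'a': w→{s, u}, x→∅; now {s, u}.
Read 'b': s→{s, t, v}, u→{s, y}; now {s, t, v, y}.
Read 'a': s→{w, x}, t→∅, v→∅, y→{x}; now {w, x}.
Read 'a': w→{s, u}, x→∅; now {s, u}.
Read 'a': s→{w, x}, u→∅; now {w, x}.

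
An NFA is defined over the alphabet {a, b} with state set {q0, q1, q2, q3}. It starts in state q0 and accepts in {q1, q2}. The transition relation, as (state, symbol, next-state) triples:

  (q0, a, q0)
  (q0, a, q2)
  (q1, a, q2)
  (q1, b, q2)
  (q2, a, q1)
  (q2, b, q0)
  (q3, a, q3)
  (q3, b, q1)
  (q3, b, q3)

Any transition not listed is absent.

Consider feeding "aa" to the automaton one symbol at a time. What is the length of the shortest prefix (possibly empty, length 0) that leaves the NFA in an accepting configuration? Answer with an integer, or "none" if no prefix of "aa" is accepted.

Start in {q0}.
Read 'a': q0→{q0, q2}; now {q0, q2}.
None of the earlier sets intersect F, but {q0, q2} does.

1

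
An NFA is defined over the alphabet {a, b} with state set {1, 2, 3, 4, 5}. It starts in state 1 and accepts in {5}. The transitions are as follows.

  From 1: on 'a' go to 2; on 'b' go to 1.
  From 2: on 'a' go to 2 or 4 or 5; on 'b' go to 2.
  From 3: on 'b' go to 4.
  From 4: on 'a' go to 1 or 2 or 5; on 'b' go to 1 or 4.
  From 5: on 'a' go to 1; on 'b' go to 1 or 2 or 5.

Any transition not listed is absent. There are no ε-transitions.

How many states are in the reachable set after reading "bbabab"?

4

Start in {1}.
Read 'b': {1} → {1}.
Read 'b': {1} → {1}.
Read 'a': {1} → {2}.
Read 'b': {2} → {2}.
Read 'a': {2} → {2, 4, 5}.
Read 'b': {2, 4, 5} → {1, 2, 4, 5}.
That set has 4 states.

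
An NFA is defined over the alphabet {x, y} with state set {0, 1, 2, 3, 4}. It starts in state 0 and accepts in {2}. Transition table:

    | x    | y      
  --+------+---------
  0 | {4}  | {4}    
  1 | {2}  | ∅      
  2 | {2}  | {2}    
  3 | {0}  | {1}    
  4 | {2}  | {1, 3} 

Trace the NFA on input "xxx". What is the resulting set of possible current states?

{2}

Start in {0}.
Read 'x': {0} → {4}.
Read 'x': {4} → {2}.
Read 'x': {2} → {2}.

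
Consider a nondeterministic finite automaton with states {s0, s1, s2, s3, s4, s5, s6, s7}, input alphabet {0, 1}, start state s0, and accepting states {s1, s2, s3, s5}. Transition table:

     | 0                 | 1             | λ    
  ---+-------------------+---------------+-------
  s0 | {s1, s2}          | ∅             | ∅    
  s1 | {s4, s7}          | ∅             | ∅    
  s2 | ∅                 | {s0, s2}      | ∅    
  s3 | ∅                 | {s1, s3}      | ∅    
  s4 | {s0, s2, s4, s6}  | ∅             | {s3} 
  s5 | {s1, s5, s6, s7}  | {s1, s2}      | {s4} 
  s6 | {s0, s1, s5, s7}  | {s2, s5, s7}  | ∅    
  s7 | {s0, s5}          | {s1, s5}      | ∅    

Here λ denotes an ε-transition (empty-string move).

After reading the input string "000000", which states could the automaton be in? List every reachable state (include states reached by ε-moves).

Start in {s0}.
Read '0': {s0} → {s1, s2}.
Read '0': {s1, s2} → {s3, s4, s7}.
Read '0': {s3, s4, s7} → {s0, s2, s3, s4, s5, s6}.
Read '0': {s0, s2, s3, s4, s5, s6} → {s0, s1, s2, s3, s4, s5, s6, s7}.
Read '0': {s0, s1, s2, s3, s4, s5, s6, s7} → {s0, s1, s2, s3, s4, s5, s6, s7}.
Read '0': {s0, s1, s2, s3, s4, s5, s6, s7} → {s0, s1, s2, s3, s4, s5, s6, s7}.

{s0, s1, s2, s3, s4, s5, s6, s7}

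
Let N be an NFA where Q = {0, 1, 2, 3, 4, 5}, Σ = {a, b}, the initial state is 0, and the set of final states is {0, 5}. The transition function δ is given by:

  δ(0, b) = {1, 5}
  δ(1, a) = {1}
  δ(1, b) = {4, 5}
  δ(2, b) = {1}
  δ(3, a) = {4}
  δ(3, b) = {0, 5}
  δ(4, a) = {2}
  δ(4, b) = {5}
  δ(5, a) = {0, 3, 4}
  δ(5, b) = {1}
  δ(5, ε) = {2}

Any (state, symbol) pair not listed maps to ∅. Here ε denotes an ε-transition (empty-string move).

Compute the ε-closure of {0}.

{0}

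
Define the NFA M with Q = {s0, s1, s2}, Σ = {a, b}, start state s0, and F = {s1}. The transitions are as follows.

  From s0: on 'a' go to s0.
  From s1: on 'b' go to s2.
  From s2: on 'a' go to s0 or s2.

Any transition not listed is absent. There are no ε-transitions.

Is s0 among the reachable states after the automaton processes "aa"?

Yes

Start in {s0}.
Read 'a': s0→{s0}; now {s0}.
Read 'a': s0→{s0}; now {s0}.
State s0 is in {s0}.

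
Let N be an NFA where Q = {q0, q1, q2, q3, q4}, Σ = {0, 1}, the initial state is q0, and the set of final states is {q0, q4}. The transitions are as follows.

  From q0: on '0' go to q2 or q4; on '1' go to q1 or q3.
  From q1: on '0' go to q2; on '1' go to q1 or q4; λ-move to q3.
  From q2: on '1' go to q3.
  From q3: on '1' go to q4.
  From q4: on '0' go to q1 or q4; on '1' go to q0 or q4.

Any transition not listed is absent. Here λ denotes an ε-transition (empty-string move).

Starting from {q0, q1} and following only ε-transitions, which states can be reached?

{q0, q1, q3}

Begin with {q0, q1}.
ε-move q1 → q3; add q3.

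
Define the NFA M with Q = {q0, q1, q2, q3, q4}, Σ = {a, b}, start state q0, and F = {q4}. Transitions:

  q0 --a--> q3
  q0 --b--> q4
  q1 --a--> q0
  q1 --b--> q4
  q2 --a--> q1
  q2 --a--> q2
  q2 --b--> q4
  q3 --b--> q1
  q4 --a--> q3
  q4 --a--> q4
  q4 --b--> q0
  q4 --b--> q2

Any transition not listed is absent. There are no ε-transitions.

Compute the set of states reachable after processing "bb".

{q0, q2}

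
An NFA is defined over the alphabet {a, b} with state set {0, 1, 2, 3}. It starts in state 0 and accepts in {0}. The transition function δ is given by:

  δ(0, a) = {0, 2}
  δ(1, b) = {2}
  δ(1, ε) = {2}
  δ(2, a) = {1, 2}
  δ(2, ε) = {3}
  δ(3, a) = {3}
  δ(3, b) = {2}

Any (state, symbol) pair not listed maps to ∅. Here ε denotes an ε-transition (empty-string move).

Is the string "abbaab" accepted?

No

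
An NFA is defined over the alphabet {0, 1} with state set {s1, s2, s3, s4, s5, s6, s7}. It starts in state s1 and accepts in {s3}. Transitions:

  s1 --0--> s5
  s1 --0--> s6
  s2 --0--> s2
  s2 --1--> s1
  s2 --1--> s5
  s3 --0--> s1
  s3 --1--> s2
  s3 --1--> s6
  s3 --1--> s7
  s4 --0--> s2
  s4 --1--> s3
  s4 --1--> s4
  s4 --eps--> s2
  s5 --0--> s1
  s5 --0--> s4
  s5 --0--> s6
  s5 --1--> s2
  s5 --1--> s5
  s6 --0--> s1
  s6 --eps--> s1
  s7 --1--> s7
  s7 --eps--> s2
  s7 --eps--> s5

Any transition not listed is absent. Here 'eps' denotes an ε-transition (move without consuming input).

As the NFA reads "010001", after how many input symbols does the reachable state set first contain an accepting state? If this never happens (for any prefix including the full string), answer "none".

6

Start in {s1}.
Read '0': s1→{s5, s6}; union {s5, s6}; ε-closure = {s1, s5, s6}.
Read '1': s1→∅, s5→{s2, s5}, s6→∅; now {s2, s5}.
Read '0': s2→{s2}, s5→{s1, s4, s6}; now {s1, s2, s4, s6}.
Read '0': s1→{s5, s6}, s2→{s2}, s4→{s2}, s6→{s1}; now {s1, s2, s5, s6}.
Read '0': s1→{s5, s6}, s2→{s2}, s5→{s1, s4, s6}, s6→{s1}; now {s1, s2, s4, s5, s6}.
Read '1': s1→∅, s2→{s1, s5}, s4→{s3, s4}, s5→{s2, s5}, s6→∅; now {s1, s2, s3, s4, s5}.
None of the earlier sets intersect F, but {s1, s2, s3, s4, s5} does.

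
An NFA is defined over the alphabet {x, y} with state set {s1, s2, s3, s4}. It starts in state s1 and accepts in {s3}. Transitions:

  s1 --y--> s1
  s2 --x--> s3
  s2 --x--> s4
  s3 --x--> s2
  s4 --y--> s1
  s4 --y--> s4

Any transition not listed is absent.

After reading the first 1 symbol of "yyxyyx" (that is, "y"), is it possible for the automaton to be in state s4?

Start in {s1}.
Read 'y': s1→{s1}; now {s1}.
State s4 is not in {s1}.

No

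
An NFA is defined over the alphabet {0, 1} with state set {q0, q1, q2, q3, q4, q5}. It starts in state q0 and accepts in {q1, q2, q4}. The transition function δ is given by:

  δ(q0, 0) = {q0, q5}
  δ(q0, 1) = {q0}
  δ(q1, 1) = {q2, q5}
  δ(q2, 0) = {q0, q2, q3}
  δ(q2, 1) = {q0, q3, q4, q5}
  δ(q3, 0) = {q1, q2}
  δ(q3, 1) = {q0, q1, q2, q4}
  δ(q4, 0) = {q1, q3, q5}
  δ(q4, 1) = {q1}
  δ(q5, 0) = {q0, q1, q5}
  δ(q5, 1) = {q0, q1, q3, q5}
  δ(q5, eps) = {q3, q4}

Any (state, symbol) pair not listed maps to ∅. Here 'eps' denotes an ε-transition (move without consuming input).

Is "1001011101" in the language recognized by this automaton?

Yes

Start in {q0}.
Read '1': {q0} → {q0}.
Read '0': {q0} → {q0, q3, q4, q5}.
Read '0': {q0, q3, q4, q5} → {q0, q1, q2, q3, q4, q5}.
Read '1': {q0, q1, q2, q3, q4, q5} → {q0, q1, q2, q3, q4, q5}.
Read '0': {q0, q1, q2, q3, q4, q5} → {q0, q1, q2, q3, q4, q5}.
Read '1': {q0, q1, q2, q3, q4, q5} → {q0, q1, q2, q3, q4, q5}.
Read '1': {q0, q1, q2, q3, q4, q5} → {q0, q1, q2, q3, q4, q5}.
Read '1': {q0, q1, q2, q3, q4, q5} → {q0, q1, q2, q3, q4, q5}.
Read '0': {q0, q1, q2, q3, q4, q5} → {q0, q1, q2, q3, q4, q5}.
Read '1': {q0, q1, q2, q3, q4, q5} → {q0, q1, q2, q3, q4, q5}.
The final set {q0, q1, q2, q3, q4, q5} contains the accepting states q1, q2, q4.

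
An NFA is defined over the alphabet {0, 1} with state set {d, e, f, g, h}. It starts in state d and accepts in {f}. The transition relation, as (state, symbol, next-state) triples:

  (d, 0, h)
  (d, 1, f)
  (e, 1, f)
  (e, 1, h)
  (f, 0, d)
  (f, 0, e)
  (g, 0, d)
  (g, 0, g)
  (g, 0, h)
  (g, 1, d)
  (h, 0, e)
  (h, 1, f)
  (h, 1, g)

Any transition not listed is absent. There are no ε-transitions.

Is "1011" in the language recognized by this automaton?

Yes

Start in {d}.
Read '1': {d} → {f}.
Read '0': {f} → {d, e}.
Read '1': {d, e} → {f, h}.
Read '1': {f, h} → {f, g}.
The final set {f, g} contains the accepting state f.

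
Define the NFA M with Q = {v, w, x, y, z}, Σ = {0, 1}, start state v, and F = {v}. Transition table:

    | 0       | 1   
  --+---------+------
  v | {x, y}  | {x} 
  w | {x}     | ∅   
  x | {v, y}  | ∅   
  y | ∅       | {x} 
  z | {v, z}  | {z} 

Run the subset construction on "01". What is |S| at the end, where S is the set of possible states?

Start in {v}.
Read '0': v→{x, y}; now {x, y}.
Read '1': x→∅, y→{x}; now {x}.
That set has 1 state.

1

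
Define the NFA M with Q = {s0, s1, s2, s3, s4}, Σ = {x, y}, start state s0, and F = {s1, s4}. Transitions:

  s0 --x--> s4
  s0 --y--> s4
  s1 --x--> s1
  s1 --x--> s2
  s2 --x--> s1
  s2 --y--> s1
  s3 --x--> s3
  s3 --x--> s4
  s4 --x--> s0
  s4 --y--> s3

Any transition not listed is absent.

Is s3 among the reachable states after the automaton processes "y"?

No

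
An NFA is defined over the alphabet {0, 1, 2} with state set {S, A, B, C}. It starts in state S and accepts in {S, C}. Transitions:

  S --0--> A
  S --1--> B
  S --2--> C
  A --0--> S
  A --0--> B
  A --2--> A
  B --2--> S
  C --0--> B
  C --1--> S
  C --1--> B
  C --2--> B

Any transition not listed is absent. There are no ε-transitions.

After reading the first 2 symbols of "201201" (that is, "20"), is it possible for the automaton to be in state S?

Start in {S}.
Read '2': {S} → {C}.
Read '0': {C} → {B}.
State S is not in {B}.

No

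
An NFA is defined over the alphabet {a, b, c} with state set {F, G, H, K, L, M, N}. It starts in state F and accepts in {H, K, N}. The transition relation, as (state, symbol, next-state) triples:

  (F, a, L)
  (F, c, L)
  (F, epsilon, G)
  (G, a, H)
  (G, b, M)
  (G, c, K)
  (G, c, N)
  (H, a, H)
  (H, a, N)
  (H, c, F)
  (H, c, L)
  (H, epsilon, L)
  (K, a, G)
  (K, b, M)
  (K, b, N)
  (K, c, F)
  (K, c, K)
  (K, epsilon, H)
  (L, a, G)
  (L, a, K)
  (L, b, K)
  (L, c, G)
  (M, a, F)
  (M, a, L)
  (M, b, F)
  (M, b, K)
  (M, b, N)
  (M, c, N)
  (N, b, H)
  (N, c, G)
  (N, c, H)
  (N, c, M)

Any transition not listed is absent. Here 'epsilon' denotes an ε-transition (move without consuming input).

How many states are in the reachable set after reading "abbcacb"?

7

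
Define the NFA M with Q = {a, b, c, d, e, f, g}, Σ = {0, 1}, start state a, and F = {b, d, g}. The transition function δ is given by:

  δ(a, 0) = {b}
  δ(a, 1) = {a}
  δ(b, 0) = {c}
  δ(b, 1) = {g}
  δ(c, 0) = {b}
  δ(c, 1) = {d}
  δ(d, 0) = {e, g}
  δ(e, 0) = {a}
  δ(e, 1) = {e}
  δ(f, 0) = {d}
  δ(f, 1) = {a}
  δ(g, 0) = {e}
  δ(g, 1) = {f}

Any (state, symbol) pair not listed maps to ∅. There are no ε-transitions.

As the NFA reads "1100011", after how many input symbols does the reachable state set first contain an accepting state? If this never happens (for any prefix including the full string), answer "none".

Start in {a}.
Read '1': a→{a}; now {a}.
Read '1': a→{a}; now {a}.
Read '0': a→{b}; now {b}.
None of the earlier sets intersect F, but {b} does.

3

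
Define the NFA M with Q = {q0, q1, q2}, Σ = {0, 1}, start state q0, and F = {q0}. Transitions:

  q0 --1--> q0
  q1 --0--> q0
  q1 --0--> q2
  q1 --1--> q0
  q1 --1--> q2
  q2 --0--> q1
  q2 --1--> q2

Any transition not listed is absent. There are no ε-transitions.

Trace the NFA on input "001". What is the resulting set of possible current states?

Start in {q0}.
Read '0': {q0} → ∅.
The set is empty and remains empty for the remaining 2 symbols.

∅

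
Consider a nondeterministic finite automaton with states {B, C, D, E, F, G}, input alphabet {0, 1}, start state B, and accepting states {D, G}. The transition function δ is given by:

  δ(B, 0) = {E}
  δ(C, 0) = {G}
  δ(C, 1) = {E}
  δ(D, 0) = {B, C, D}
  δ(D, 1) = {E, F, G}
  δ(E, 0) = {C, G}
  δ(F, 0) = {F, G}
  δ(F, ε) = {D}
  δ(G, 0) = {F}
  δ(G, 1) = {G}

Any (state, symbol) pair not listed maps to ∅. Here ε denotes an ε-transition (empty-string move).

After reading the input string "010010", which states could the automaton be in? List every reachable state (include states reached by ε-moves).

∅

Start in {B}.
Read '0': {B} → {E}.
Read '1': {E} → ∅.
The set is empty and remains empty for the remaining 4 symbols.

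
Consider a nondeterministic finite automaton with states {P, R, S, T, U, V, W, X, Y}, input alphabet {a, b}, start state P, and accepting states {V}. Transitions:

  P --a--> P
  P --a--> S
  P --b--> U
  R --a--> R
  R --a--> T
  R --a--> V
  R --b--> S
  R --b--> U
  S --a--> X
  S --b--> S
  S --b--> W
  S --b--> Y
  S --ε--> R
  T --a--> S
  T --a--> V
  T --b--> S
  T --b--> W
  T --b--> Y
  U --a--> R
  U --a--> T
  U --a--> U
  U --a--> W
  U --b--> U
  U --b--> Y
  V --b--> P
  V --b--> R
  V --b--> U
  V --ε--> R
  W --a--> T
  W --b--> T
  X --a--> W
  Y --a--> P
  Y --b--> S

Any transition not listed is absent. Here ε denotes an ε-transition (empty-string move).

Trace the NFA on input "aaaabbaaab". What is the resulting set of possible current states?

Start in {P}.
Read 'a': {P} → {P, R, S}.
Read 'a': {P, R, S} → {P, R, S, T, V, X}.
Read 'a': {P, R, S, T, V, X} → {P, R, S, T, V, W, X}.
Read 'a': {P, R, S, T, V, W, X} → {P, R, S, T, V, W, X}.
Read 'b': {P, R, S, T, V, W, X} → {P, R, S, T, U, W, Y}.
Read 'b': {P, R, S, T, U, W, Y} → {R, S, T, U, W, Y}.
Read 'a': {R, S, T, U, W, Y} → {P, R, S, T, U, V, W, X}.
Read 'a': {P, R, S, T, U, V, W, X} → {P, R, S, T, U, V, W, X}.
Read 'a': {P, R, S, T, U, V, W, X} → {P, R, S, T, U, V, W, X}.
Read 'b': {P, R, S, T, U, V, W, X} → {P, R, S, T, U, W, Y}.

{P, R, S, T, U, W, Y}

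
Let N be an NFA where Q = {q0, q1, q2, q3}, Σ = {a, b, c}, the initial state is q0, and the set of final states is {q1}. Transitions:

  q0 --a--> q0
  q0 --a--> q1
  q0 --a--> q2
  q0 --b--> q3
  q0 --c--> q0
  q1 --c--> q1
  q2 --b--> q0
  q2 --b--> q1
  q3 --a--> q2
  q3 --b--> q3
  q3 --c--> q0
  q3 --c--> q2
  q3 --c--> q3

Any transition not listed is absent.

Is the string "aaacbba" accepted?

Start in {q0}.
Read 'a': q0→{q0, q1, q2}; now {q0, q1, q2}.
Read 'a': q0→{q0, q1, q2}, q1→∅, q2→∅; now {q0, q1, q2}.
Read 'a': q0→{q0, q1, q2}, q1→∅, q2→∅; now {q0, q1, q2}.
Read 'c': q0→{q0}, q1→{q1}, q2→∅; now {q0, q1}.
Read 'b': q0→{q3}, q1→∅; now {q3}.
Read 'b': q3→{q3}; now {q3}.
Read 'a': q3→{q2}; now {q2}.
The final set {q2} contains no accepting state.

No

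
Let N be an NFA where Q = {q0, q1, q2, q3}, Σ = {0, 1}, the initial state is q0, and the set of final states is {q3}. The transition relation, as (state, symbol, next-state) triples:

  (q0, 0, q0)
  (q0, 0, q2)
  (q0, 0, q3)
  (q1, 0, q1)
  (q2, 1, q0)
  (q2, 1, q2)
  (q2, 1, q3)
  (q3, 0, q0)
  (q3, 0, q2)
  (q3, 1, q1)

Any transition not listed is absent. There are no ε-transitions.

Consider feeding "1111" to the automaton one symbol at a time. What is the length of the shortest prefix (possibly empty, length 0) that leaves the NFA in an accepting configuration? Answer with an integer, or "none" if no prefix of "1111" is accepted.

Start in {q0}.
Read '1': q0→∅; now ∅.
The set is empty and remains empty for the remaining 3 symbols.
No reachable set along the way intersects F.

none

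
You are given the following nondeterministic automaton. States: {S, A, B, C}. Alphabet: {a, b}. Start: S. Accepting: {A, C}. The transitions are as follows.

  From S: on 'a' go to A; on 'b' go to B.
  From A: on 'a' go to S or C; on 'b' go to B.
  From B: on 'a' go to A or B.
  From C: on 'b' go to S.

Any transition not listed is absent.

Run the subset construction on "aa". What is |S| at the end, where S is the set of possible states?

Start in {S}.
Read 'a': {S} → {A}.
Read 'a': {A} → {S, C}.
That set has 2 states.

2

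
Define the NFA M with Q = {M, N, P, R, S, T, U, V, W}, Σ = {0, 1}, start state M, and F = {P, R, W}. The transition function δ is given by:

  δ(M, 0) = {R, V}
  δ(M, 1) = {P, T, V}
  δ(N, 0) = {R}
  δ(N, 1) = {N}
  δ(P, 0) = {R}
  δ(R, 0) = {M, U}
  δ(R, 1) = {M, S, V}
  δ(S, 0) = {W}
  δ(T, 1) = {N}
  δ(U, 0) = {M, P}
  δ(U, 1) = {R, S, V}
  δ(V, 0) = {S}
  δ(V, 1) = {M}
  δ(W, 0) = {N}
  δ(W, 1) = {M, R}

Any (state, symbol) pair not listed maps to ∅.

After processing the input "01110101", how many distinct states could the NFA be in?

4

Start in {M}.
Read '0': {M} → {R, V}.
Read '1': {R, V} → {M, S, V}.
Read '1': {M, S, V} → {M, P, T, V}.
Read '1': {M, P, T, V} → {M, N, P, T, V}.
Read '0': {M, N, P, T, V} → {R, S, V}.
Read '1': {R, S, V} → {M, S, V}.
Read '0': {M, S, V} → {R, S, V, W}.
Read '1': {R, S, V, W} → {M, R, S, V}.
That set has 4 states.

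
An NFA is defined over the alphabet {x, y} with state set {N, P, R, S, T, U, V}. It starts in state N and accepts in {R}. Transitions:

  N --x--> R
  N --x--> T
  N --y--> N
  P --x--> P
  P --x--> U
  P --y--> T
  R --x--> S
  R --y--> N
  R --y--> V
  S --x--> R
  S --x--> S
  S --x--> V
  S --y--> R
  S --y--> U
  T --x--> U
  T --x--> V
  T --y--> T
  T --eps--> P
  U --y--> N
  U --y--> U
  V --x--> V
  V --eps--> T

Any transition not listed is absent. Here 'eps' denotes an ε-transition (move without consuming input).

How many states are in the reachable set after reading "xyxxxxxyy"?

Start in {N}.
Read 'x': {N} → {P, R, T}.
Read 'y': {P, R, T} → {N, P, T, V}.
Read 'x': {N, P, T, V} → {P, R, T, U, V}.
Read 'x': {P, R, T, U, V} → {P, S, T, U, V}.
Read 'x': {P, S, T, U, V} → {P, R, S, T, U, V}.
Read 'x': {P, R, S, T, U, V} → {P, R, S, T, U, V}.
Read 'x': {P, R, S, T, U, V} → {P, R, S, T, U, V}.
Read 'y': {P, R, S, T, U, V} → {N, P, R, T, U, V}.
Read 'y': {N, P, R, T, U, V} → {N, P, T, U, V}.
That set has 5 states.

5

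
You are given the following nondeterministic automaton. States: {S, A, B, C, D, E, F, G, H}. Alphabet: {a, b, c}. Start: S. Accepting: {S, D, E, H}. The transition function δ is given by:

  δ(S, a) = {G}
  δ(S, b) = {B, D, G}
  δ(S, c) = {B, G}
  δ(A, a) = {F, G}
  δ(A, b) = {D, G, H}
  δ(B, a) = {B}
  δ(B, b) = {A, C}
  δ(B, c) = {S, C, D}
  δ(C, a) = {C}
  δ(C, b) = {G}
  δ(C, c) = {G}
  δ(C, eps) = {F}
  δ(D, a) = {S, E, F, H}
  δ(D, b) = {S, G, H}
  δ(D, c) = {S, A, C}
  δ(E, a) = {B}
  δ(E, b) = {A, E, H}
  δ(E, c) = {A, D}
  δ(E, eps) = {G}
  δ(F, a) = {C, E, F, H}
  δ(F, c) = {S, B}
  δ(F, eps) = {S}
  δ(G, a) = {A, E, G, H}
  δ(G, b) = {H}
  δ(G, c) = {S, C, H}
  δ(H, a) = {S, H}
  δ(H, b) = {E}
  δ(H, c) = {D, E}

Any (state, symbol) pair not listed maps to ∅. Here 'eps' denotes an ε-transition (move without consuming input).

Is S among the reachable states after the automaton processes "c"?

No

Start in {S}.
Read 'c': S→{B, G}; now {B, G}.
State S is not in {B, G}.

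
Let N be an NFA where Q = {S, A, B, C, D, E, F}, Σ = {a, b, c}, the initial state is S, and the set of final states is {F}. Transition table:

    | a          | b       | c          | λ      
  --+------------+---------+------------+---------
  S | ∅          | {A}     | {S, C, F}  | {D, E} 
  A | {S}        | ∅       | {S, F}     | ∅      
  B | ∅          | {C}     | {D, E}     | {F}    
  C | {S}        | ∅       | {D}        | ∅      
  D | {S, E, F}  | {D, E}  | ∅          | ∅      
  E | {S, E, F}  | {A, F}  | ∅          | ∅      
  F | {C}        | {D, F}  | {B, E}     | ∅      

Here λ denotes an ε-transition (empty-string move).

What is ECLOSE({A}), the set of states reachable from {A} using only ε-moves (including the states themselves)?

{A}

Begin with {A}.
No ε-moves leave this set, so the closure equals the set itself.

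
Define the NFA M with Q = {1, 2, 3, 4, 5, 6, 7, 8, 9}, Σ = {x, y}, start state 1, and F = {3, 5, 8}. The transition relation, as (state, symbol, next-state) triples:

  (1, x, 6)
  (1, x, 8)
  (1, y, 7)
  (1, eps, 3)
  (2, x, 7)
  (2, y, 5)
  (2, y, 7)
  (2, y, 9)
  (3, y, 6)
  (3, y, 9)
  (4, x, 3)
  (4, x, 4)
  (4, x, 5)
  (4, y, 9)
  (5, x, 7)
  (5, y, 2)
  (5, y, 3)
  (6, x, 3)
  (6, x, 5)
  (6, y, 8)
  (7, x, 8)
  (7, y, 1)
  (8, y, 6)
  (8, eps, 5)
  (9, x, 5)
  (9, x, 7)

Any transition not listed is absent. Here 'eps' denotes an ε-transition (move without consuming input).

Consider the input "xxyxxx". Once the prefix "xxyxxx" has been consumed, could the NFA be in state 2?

Start: ε-closure({1}) = {1, 3}.
Read 'x': 1→{6, 8}, 3→∅; union {6, 8}; ε-closure = {5, 6, 8}.
Read 'x': 5→{7}, 6→{3, 5}, 8→∅; now {3, 5, 7}.
Read 'y': 3→{6, 9}, 5→{2, 3}, 7→{1}; now {1, 2, 3, 6, 9}.
Read 'x': 1→{6, 8}, 2→{7}, 3→∅, 6→{3, 5}, 9→{5, 7}; now {3, 5, 6, 7, 8}.
Read 'x': 3→∅, 5→{7}, 6→{3, 5}, 7→{8}, 8→∅; now {3, 5, 7, 8}.
Read 'x': 3→∅, 5→{7}, 7→{8}, 8→∅; union {7, 8}; ε-closure = {5, 7, 8}.
State 2 is not in {5, 7, 8}.

No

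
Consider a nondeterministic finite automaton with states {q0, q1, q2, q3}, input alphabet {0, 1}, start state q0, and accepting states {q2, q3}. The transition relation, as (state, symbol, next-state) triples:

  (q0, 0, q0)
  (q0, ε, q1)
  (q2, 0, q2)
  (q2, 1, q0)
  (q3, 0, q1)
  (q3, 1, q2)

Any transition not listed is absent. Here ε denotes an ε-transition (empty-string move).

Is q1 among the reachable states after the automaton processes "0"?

Yes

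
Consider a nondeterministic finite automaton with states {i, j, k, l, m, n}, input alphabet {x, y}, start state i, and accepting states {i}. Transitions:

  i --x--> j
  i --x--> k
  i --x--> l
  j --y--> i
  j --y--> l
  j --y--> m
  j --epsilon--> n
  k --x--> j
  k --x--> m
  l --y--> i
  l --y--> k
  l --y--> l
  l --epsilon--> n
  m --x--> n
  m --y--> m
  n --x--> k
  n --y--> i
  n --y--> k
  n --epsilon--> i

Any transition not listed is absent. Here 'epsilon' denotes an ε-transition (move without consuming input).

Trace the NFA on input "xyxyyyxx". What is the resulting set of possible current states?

Start in {i}.
Read 'x': i→{j, k, l}; union {j, k, l}; ε-closure = {i, j, k, l, n}.
Read 'y': i→∅, j→{i, l, m}, k→∅, l→{i, k, l}, n→{i, k}; union {i, k, l, m}; ε-closure = {i, k, l, m, n}.
Read 'x': i→{j, k, l}, k→{j, m}, l→∅, m→{n}, n→{k}; union {j, k, l, m, n}; ε-closure = {i, j, k, l, m, n}.
Read 'y': i→∅, j→{i, l, m}, k→∅, l→{i, k, l}, m→{m}, n→{i, k}; union {i, k, l, m}; ε-closure = {i, k, l, m, n}.
Read 'y': i→∅, k→∅, l→{i, k, l}, m→{m}, n→{i, k}; union {i, k, l, m}; ε-closure = {i, k, l, m, n}.
Read 'y': i→∅, k→∅, l→{i, k, l}, m→{m}, n→{i, k}; union {i, k, l, m}; ε-closure = {i, k, l, m, n}.
Read 'x': i→{j, k, l}, k→{j, m}, l→∅, m→{n}, n→{k}; union {j, k, l, m, n}; ε-closure = {i, j, k, l, m, n}.
Read 'x': i→{j, k, l}, j→∅, k→{j, m}, l→∅, m→{n}, n→{k}; union {j, k, l, m, n}; ε-closure = {i, j, k, l, m, n}.

{i, j, k, l, m, n}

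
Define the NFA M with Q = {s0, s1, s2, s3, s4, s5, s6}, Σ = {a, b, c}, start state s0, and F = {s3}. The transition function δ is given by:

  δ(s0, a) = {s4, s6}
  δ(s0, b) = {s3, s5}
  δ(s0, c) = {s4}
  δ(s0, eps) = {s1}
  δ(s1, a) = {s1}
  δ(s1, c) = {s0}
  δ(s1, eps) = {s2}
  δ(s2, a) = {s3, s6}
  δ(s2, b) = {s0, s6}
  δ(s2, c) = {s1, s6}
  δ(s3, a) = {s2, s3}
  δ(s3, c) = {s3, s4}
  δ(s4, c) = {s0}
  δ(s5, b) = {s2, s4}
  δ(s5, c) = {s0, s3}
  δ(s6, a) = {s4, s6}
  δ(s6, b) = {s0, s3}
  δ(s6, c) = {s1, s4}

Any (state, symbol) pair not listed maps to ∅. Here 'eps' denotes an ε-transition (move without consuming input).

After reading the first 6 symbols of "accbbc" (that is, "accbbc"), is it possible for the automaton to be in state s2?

Yes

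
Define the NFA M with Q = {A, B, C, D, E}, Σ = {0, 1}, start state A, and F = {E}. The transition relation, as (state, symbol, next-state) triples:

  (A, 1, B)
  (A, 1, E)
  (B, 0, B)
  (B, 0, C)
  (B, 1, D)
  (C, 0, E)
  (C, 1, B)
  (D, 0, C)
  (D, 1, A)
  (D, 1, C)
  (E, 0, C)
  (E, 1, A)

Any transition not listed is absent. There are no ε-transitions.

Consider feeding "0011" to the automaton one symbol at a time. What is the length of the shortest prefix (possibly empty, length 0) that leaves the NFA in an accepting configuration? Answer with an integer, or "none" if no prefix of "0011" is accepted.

none

Start in {A}.
Read '0': A→∅; now ∅.
The set is empty and remains empty for the remaining 3 symbols.
No reachable set along the way intersects F.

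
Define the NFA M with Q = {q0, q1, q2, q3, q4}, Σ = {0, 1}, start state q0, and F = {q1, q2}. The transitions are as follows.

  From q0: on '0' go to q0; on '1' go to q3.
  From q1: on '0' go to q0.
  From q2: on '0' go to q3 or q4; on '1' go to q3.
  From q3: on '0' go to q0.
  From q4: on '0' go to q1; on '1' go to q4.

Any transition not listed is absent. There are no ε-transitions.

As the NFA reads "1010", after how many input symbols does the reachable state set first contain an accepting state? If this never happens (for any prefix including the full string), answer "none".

none

Start in {q0}.
Read '1': q0→{q3}; now {q3}.
Read '0': q3→{q0}; now {q0}.
Read '1': q0→{q3}; now {q3}.
Read '0': q3→{q0}; now {q0}.
No reachable set along the way intersects F.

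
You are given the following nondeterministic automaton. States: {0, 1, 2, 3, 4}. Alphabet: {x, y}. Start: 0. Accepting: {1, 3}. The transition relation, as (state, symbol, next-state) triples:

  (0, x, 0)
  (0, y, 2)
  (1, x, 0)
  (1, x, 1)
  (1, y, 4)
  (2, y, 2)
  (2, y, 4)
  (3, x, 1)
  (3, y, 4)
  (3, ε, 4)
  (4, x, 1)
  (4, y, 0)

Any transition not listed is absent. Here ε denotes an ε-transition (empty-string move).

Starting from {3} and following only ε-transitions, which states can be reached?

{3, 4}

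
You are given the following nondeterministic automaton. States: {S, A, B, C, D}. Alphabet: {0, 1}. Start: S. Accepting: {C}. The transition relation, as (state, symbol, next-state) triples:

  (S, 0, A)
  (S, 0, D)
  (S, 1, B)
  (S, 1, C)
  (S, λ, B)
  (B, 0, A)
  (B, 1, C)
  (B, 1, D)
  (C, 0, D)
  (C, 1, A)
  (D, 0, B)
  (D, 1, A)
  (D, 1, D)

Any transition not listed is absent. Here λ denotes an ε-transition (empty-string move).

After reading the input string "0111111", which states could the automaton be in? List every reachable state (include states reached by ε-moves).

{A, D}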